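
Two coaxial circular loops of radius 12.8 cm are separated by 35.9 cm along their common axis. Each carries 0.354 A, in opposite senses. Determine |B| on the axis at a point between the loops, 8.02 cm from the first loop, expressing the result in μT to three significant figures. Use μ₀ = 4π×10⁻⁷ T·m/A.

Each loop contributes B = μ₀IR²/[2(R²+z²)^(3/2)] on the axis, with z measured from that loop.
Loop 1 (z = 0.0802 m): B₁ = 1.06×10⁻⁶ T. Loop 2 (z = 0.2788 m): B₂ = 1.26×10⁻⁷ T.
The fields oppose: B = |B₁ − B₂| = 9.31×10⁻⁷ T.

B ≈ 0.931 μT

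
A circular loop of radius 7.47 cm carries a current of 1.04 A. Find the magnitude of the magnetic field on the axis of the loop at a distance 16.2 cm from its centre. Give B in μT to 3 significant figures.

On the axis of a circular loop, B = μ₀IR² / [2(R²+z²)^(3/2)].
R² + z² = (0.0747)² + (0.162)² = 0.03182 m², and (R²+z²)^(3/2) = 5.68×10⁻³ m³.
B = (4π×10⁻⁷ × 1.04 × 0.00558) / (2 × 5.68×10⁻³) = 6.42×10⁻⁷ T.

B ≈ 0.642 μT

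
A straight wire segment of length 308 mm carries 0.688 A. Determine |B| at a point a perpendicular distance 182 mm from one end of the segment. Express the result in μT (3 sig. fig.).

For a finite straight segment, B = (μ₀I/4πd)(sinθ₁ + sinθ₂), where θ₁, θ₂ are the angles from the perpendicular to each end.
The perpendicular foot is at one end, so the two end-offsets along the wire are 0 and L = 0.308 m.
sinθ₁ = 0/√(0²+0.182²) = 0.0000; sinθ₂ = 0.308/√(0.308²+0.182²) = 0.8609.
B = (4π×10⁻⁷ × 0.688) / (4π × 0.182) × (0.0000 + 0.8609) = 3.25×10⁻⁷ T.

B ≈ 0.325 μT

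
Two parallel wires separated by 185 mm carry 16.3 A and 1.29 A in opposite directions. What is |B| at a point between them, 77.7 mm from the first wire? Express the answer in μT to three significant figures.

B ≈ 44.4 μT

Each long wire gives B = μ₀I/(2πd). Distances are d₁ = 0.0777 m and d₂ = 0.1073 m.
B₁ = 4.20×10⁻⁵ T, B₂ = 2.40×10⁻⁶ T.
Between antiparallel currents both contributions point the same way, so they add. B = B₁ + B₂ = 4.20×10⁻⁵ + 2.40×10⁻⁶ = 4.44×10⁻⁵ T.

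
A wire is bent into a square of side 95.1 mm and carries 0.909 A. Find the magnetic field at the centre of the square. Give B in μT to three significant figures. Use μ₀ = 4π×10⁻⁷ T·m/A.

Each side is a finite straight segment at perpendicular distance d = a/(2 tan(π/4)) = 0.04755 m from the centre, with end-angles ±π/4.
One side contributes B₁ = (μ₀I/4πd)·2 sin(π/4) = 2.70×10⁻⁶ T.
All 4 sides add in the same direction: B = 4 × 2.70×10⁻⁶ = 1.08×10⁻⁵ T.

B ≈ 10.8 μT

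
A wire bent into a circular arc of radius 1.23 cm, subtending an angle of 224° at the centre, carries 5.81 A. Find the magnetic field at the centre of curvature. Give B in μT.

The Biot–Savart field of a circular arc at its centre is B = μ₀Iφ/(4πR), with φ = 3.91 rad.
B = (4π×10⁻⁷ × 5.81 × 3.91) / (4π × 0.0123) = 1.85×10⁻⁴ T.

B ≈ 185 μT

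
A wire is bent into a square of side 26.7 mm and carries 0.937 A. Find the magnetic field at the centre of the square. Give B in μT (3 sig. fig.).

B ≈ 39.7 μT

Each side is a finite straight segment at perpendicular distance d = a/(2 tan(π/4)) = 0.01335 m from the centre, with end-angles ±π/4.
One side contributes B₁ = (μ₀I/4πd)·2 sin(π/4) = 9.93×10⁻⁶ T.
All 4 sides add in the same direction: B = 4 × 9.93×10⁻⁶ = 3.97×10⁻⁵ T.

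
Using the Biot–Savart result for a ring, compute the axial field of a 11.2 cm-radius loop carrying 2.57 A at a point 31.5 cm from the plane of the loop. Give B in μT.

On the axis of a circular loop, B = μ₀IR² / [2(R²+z²)^(3/2)].
R² + z² = (0.112)² + (0.315)² = 0.1118 m², and (R²+z²)^(3/2) = 3.74×10⁻² m³.
B = (4π×10⁻⁷ × 2.57 × 0.01254) / (2 × 3.74×10⁻²) = 5.42×10⁻⁷ T.

B ≈ 0.542 μT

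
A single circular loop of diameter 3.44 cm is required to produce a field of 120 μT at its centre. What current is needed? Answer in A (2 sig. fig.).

At the centre of a circular loop B = μ₀I/(2R), so I = 2RB/μ₀.
With R = 0.0172 m, I = 2 × 0.0172 × 1.20×10⁻⁴ / (4π×10⁻⁷) = 3.28 A.

I ≈ 3.3 A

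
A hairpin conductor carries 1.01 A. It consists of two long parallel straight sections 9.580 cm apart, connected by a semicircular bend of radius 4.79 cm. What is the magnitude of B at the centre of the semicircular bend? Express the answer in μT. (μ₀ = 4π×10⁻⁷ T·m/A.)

B ≈ 10.8 μT

The semicircular arc contributes B_arc = μ₀I·π/(4πR) = μ₀I/(4R) = 6.62×10⁻⁶ T.
Each semi-infinite lead is at perpendicular distance R = 0.0479 m from the centre, with the perpendicular foot at its near end, so it contributes μ₀I/(4πR); both point the same way, together 4.22×10⁻⁶ T.
Arc and leads all point the same direction: B = 6.62×10⁻⁶ + 4.22×10⁻⁶ = 1.08×10⁻⁵ T.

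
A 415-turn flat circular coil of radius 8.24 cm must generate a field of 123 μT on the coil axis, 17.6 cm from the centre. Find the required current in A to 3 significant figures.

For an N-turn coil, B = Nμ₀IR²/[2(R²+z²)^(3/2)] with R = 0.0824 m, z = 0.176 m, so I = 2B(R²+z²)^(3/2)/(Nμ₀R²) = 2 × 1.23×10⁻⁴ × 7.34×10⁻³ / (415 × 4π×10⁻⁷ × 0.00679) = 0.510 A.

I ≈ 0.510 A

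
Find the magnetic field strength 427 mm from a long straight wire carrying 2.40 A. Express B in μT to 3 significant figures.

B ≈ 1.12 μT

For an infinitely long straight wire, B = μ₀I/(2πd).
B = (4π×10⁻⁷ × 2.40) / (2π × 0.427) = 1.12×10⁻⁶ T.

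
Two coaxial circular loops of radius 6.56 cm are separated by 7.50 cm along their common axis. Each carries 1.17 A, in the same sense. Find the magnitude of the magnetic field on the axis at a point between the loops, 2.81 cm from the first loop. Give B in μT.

Each loop contributes B = μ₀IR²/[2(R²+z²)^(3/2)] on the axis, with z measured from that loop.
Loop 1 (z = 0.0281 m): B₁ = 8.70×10⁻⁶ T. Loop 2 (z = 0.0469 m): B₂ = 6.03×10⁻⁶ T.
The fields add: B = B₁ + B₂ = 1.47×10⁻⁵ T.

B ≈ 14.7 μT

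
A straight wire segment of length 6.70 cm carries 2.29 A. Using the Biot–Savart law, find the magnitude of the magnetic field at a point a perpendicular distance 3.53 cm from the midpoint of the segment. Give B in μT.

B ≈ 8.93 μT

For a finite straight segment, B = (μ₀I/4πd)(sinθ₁ + sinθ₂), where θ₁, θ₂ are the angles from the perpendicular to each end.
The perpendicular from the point meets the wire at its midpoint, so each end is L/2 = 0.0335 m away along the wire.
sinθ₁ = 0.0335/√(0.0335²+0.0353²) = 0.6884; sinθ₂ = 0.0335/√(0.0335²+0.0353²) = 0.6884.
B = (4π×10⁻⁷ × 2.29) / (4π × 0.0353) × (0.6884 + 0.6884) = 8.93×10⁻⁶ T.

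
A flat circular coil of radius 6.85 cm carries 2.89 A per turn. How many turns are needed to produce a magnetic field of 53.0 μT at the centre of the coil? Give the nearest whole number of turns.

For an N-turn coil, B = Nμ₀I/(2R). A single turn gives B₁ = 2.65×10⁻⁵ T with R = 0.0685 m.
N = B/B₁ = 5.30×10⁻⁵ / 2.65×10⁻⁵ = 2.00.

N = 2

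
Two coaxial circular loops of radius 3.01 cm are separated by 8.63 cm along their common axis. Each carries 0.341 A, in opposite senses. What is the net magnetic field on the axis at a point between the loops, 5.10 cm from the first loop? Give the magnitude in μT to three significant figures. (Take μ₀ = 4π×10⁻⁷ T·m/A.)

Each loop contributes B = μ₀IR²/[2(R²+z²)^(3/2)] on the axis, with z measured from that loop.
Loop 1 (z = 0.051 m): B₁ = 9.35×10⁻⁷ T. Loop 2 (z = 0.0353 m): B₂ = 1.94×10⁻⁶ T.
The fields oppose: B = |B₁ − B₂| = 1.01×10⁻⁶ T.

B ≈ 1.01 μT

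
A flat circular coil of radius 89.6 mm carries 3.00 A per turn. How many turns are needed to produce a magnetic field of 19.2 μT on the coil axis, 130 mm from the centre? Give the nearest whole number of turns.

N = 5

For an N-turn coil, B = Nμ₀IR²/[2(R²+z²)^(3/2)]. A single turn gives B₁ = 3.84×10⁻⁶ T with R = 0.0896 m, z = 0.13 m.
N = B/B₁ = 1.92×10⁻⁵ / 3.84×10⁻⁶ = 4.99.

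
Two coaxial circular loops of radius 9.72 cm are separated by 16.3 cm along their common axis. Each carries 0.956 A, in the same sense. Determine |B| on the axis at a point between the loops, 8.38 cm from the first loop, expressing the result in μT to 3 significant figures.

B ≈ 5.56 μT

Each loop contributes B = μ₀IR²/[2(R²+z²)^(3/2)] on the axis, with z measured from that loop.
Loop 1 (z = 0.0838 m): B₁ = 2.68×10⁻⁶ T. Loop 2 (z = 0.0792 m): B₂ = 2.88×10⁻⁶ T.
The fields add: B = B₁ + B₂ = 5.56×10⁻⁶ T.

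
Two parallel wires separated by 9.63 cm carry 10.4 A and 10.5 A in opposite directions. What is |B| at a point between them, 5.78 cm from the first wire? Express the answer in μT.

B ≈ 90.5 μT

Each long wire gives B = μ₀I/(2πd). Distances are d₁ = 0.0578 m and d₂ = 0.0385 m.
B₁ = 3.60×10⁻⁵ T, B₂ = 5.45×10⁻⁵ T.
Between antiparallel currents both contributions point the same way, so they add. B = B₁ + B₂ = 3.60×10⁻⁵ + 5.45×10⁻⁵ = 9.05×10⁻⁵ T.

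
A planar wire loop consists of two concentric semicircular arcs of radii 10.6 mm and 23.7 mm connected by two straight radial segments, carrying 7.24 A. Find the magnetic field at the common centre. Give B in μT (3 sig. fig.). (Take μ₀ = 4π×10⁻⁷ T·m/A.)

B ≈ 119 μT

The radial connectors point toward the centre, so dl × r̂ = 0 and they contribute nothing.
Each semicircle gives μ₀I/(4R): inner arc 2.15×10⁻⁴ T, outer arc 9.60×10⁻⁵ T.
The two arcs carry current in opposite angular senses, so their fields oppose: B = |2.15×10⁻⁴ − 9.60×10⁻⁵| = 1.19×10⁻⁴ T.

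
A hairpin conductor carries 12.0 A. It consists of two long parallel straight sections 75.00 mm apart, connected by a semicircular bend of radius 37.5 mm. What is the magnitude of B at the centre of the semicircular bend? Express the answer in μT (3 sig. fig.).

The semicircular arc contributes B_arc = μ₀I·π/(4πR) = μ₀I/(4R) = 1.01×10⁻⁴ T.
Each semi-infinite lead is at perpendicular distance R = 0.0375 m from the centre, with the perpendicular foot at its near end, so it contributes μ₀I/(4πR); both point the same way, together 6.40×10⁻⁵ T.
Arc and leads all point the same direction: B = 1.01×10⁻⁴ + 6.40×10⁻⁵ = 1.65×10⁻⁴ T.

B ≈ 165 μT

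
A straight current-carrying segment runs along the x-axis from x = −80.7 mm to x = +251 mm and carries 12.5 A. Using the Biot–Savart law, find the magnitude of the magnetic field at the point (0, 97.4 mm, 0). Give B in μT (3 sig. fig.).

B ≈ 20.2 μT

For a finite straight segment, B = (μ₀I/4πd)(sinθ₁ + sinθ₂), where θ₁, θ₂ are the angles from the perpendicular to each end.
The perpendicular distance is d = 0.0974 m; the end-offsets along the wire are a = 0.0807 m and b = 0.251 m.
sinθ₁ = 0.0807/√(0.0807²+0.0974²) = 0.6380; sinθ₂ = 0.251/√(0.251²+0.0974²) = 0.9323.
B = (4π×10⁻⁷ × 12.5) / (4π × 0.0974) × (0.6380 + 0.9323) = 2.02×10⁻⁵ T.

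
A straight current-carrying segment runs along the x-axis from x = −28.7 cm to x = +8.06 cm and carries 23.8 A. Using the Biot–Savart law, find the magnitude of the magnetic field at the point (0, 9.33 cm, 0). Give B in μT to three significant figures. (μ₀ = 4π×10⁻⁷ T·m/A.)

B ≈ 40.9 μT

For a finite straight segment, B = (μ₀I/4πd)(sinθ₁ + sinθ₂), where θ₁, θ₂ are the angles from the perpendicular to each end.
The perpendicular distance is d = 0.0933 m; the end-offsets along the wire are a = 0.287 m and b = 0.0806 m.
sinθ₁ = 0.287/√(0.287²+0.0933²) = 0.9510; sinθ₂ = 0.0806/√(0.0806²+0.0933²) = 0.6537.
B = (4π×10⁻⁷ × 23.8) / (4π × 0.0933) × (0.9510 + 0.6537) = 4.09×10⁻⁵ T.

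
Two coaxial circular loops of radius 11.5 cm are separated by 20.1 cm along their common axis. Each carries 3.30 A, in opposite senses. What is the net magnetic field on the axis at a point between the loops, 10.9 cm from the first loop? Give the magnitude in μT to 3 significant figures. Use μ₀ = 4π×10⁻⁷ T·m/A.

B ≈ 1.69 μT

Each loop contributes B = μ₀IR²/[2(R²+z²)^(3/2)] on the axis, with z measured from that loop.
Loop 1 (z = 0.109 m): B₁ = 6.89×10⁻⁶ T. Loop 2 (z = 0.092 m): B₂ = 8.58×10⁻⁶ T.
The fields oppose: B = |B₁ − B₂| = 1.69×10⁻⁶ T.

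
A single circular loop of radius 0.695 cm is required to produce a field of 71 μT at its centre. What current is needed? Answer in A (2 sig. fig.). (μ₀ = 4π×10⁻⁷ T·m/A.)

I ≈ 0.79 A

At the centre of a circular loop B = μ₀I/(2R), so I = 2RB/μ₀.
With R = 0.00695 m, I = 2 × 0.00695 × 7.10×10⁻⁵ / (4π×10⁻⁷) = 0.785 A.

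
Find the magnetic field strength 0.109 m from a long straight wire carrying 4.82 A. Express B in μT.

B ≈ 8.84 μT

For an infinitely long straight wire, B = μ₀I/(2πd).
B = (4π×10⁻⁷ × 4.82) / (2π × 0.109) = 8.84×10⁻⁶ T.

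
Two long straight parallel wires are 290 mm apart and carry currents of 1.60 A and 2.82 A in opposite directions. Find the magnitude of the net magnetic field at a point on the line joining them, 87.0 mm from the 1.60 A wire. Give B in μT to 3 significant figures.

Each long wire gives B = μ₀I/(2πd). Distances are d₁ = 0.087 m and d₂ = 0.203 m.
B₁ = 3.68×10⁻⁶ T, B₂ = 2.78×10⁻⁶ T.
Between antiparallel currents both contributions point the same way, so they add. B = B₁ + B₂ = 3.68×10⁻⁶ + 2.78×10⁻⁶ = 6.46×10⁻⁶ T.

B ≈ 6.46 μT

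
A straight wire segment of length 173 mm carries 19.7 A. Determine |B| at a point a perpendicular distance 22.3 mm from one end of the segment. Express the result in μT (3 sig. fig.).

For a finite straight segment, B = (μ₀I/4πd)(sinθ₁ + sinθ₂), where θ₁, θ₂ are the angles from the perpendicular to each end.
The perpendicular foot is at one end, so the two end-offsets along the wire are 0 and L = 0.173 m.
sinθ₁ = 0/√(0²+0.0223²) = 0.0000; sinθ₂ = 0.173/√(0.173²+0.0223²) = 0.9918.
B = (4π×10⁻⁷ × 19.7) / (4π × 0.0223) × (0.0000 + 0.9918) = 8.76×10⁻⁵ T.

B ≈ 87.6 μT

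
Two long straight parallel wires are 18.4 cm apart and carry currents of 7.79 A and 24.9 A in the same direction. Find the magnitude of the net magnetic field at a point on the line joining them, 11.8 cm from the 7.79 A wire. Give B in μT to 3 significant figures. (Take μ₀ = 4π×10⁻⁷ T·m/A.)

B ≈ 62.3 μT

Each long wire gives B = μ₀I/(2πd). Distances are d₁ = 0.118 m and d₂ = 0.066 m.
B₁ = 1.32×10⁻⁵ T, B₂ = 7.55×10⁻⁵ T.
Between parallel currents the two contributions point in opposite directions, so they subtract. B = |B₁ − B₂| = |1.32×10⁻⁵ − 7.55×10⁻⁵| = 6.23×10⁻⁵ T.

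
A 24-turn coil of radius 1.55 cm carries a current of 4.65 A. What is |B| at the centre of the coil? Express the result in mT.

For an N-turn flat coil, B = Nμ₀I/(2R) with R = 0.0155 m.
B = 24 × 1.88×10⁻⁴ T = 4.52×10⁻³ T.

B ≈ 4.52 mT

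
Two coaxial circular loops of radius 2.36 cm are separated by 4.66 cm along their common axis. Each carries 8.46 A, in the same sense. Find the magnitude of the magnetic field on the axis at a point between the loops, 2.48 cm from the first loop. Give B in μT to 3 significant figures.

B ≈ 163 μT

Each loop contributes B = μ₀IR²/[2(R²+z²)^(3/2)] on the axis, with z measured from that loop.
Loop 1 (z = 0.0248 m): B₁ = 7.38×10⁻⁵ T. Loop 2 (z = 0.0218 m): B₂ = 8.93×10⁻⁵ T.
The fields add: B = B₁ + B₂ = 1.63×10⁻⁴ T.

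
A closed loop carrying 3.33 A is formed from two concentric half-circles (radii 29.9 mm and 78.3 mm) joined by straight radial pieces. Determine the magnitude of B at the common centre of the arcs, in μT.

B ≈ 21.6 μT

The radial connectors point toward the centre, so dl × r̂ = 0 and they contribute nothing.
Each semicircle gives μ₀I/(4R): inner arc 3.50×10⁻⁵ T, outer arc 1.34×10⁻⁵ T.
The two arcs carry current in opposite angular senses, so their fields oppose: B = |3.50×10⁻⁵ − 1.34×10⁻⁵| = 2.16×10⁻⁵ T.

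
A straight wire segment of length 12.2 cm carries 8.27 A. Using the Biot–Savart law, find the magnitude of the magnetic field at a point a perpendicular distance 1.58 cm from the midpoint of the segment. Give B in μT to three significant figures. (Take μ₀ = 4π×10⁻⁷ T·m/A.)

B ≈ 101 μT

For a finite straight segment, B = (μ₀I/4πd)(sinθ₁ + sinθ₂), where θ₁, θ₂ are the angles from the perpendicular to each end.
The perpendicular from the point meets the wire at its midpoint, so each end is L/2 = 0.061 m away along the wire.
sinθ₁ = 0.061/√(0.061²+0.0158²) = 0.9681; sinθ₂ = 0.061/√(0.061²+0.0158²) = 0.9681.
B = (4π×10⁻⁷ × 8.27) / (4π × 0.0158) × (0.9681 + 0.9681) = 1.01×10⁻⁴ T.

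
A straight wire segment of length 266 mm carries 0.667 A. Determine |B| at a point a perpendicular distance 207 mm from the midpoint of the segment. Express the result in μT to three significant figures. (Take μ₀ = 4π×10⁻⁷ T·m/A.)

B ≈ 0.348 μT

For a finite straight segment, B = (μ₀I/4πd)(sinθ₁ + sinθ₂), where θ₁, θ₂ are the angles from the perpendicular to each end.
The perpendicular from the point meets the wire at its midpoint, so each end is L/2 = 0.133 m away along the wire.
sinθ₁ = 0.133/√(0.133²+0.207²) = 0.5406; sinθ₂ = 0.133/√(0.133²+0.207²) = 0.5406.
B = (4π×10⁻⁷ × 0.667) / (4π × 0.207) × (0.5406 + 0.5406) = 3.48×10⁻⁷ T.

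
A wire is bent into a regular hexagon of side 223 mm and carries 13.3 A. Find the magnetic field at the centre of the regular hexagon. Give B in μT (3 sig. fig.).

B ≈ 41.3 μT

Each side is a finite straight segment at perpendicular distance d = a/(2 tan(π/6)) = 0.1931 m from the centre, with end-angles ±π/6.
One side contributes B₁ = (μ₀I/4πd)·2 sin(π/6) = 6.89×10⁻⁶ T.
All 6 sides add in the same direction: B = 6 × 6.89×10⁻⁶ = 4.13×10⁻⁵ T.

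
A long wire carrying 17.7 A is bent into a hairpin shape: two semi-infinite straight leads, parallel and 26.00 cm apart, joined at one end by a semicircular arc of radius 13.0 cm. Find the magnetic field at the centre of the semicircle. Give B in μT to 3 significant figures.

The semicircular arc contributes B_arc = μ₀I·π/(4πR) = μ₀I/(4R) = 4.28×10⁻⁵ T.
Each semi-infinite lead is at perpendicular distance R = 0.13 m from the centre, with the perpendicular foot at its near end, so it contributes μ₀I/(4πR); both point the same way, together 2.72×10⁻⁵ T.
Arc and leads all point the same direction: B = 4.28×10⁻⁵ + 2.72×10⁻⁵ = 7.00×10⁻⁵ T.

B ≈ 70.0 μT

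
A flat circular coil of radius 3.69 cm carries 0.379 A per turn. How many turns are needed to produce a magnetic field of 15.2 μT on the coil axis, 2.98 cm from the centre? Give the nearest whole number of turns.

N = 5

For an N-turn coil, B = Nμ₀IR²/[2(R²+z²)^(3/2)]. A single turn gives B₁ = 3.04×10⁻⁶ T with R = 0.0369 m, z = 0.0298 m.
N = B/B₁ = 1.52×10⁻⁵ / 3.04×10⁻⁶ = 5.00.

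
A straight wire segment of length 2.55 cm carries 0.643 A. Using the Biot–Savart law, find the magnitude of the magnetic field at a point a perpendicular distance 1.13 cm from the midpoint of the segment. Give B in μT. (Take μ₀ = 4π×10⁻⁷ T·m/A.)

For a finite straight segment, B = (μ₀I/4πd)(sinθ₁ + sinθ₂), where θ₁, θ₂ are the angles from the perpendicular to each end.
The perpendicular from the point meets the wire at its midpoint, so each end is L/2 = 0.01275 m away along the wire.
sinθ₁ = 0.01275/√(0.01275²+0.0113²) = 0.7484; sinθ₂ = 0.01275/√(0.01275²+0.0113²) = 0.7484.
B = (4π×10⁻⁷ × 0.643) / (4π × 0.0113) × (0.7484 + 0.7484) = 8.52×10⁻⁶ T.

B ≈ 8.52 μT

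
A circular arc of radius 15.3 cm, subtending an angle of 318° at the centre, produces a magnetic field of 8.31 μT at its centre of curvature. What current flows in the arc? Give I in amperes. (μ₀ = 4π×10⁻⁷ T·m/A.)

I ≈ 2.29 A

For a circular arc, B = μ₀Iφ/(4πR) with φ in radians; here φ = 5.55 rad.
So I = 4πRB/(μ₀φ) = 4π × 0.153 × 8.31×10⁻⁶ / (4π×10⁻⁷ × 5.55) = 2.29 A.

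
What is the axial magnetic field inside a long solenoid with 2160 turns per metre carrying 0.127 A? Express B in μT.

B ≈ 345 μT

Inside a long solenoid, B = μ₀nI with n = 2160 turns/m.
B = 4π×10⁻⁷ × 2160 × 0.127 = 3.45×10⁻⁴ T.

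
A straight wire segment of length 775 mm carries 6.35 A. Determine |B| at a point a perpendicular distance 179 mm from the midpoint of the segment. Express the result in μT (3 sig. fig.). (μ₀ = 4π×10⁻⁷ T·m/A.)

For a finite straight segment, B = (μ₀I/4πd)(sinθ₁ + sinθ₂), where θ₁, θ₂ are the angles from the perpendicular to each end.
The perpendicular from the point meets the wire at its midpoint, so each end is L/2 = 0.3875 m away along the wire.
sinθ₁ = 0.3875/√(0.3875²+0.179²) = 0.9078; sinθ₂ = 0.3875/√(0.3875²+0.179²) = 0.9078.
B = (4π×10⁻⁷ × 6.35) / (4π × 0.179) × (0.9078 + 0.9078) = 6.44×10⁻⁶ T.

B ≈ 6.44 μT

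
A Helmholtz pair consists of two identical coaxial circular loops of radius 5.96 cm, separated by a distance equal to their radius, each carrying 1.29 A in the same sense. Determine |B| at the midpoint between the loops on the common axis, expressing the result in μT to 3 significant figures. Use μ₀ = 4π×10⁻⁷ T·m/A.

Each loop contributes B = μ₀IR²/[2(R²+z²)^(3/2)] on the axis, with z measured from that loop.
Loop 1 (z = 0.0298 m): B₁ = 9.73×10⁻⁶ T. Loop 2 (z = 0.0298 m): B₂ = 9.73×10⁻⁶ T.
The fields add: B = B₁ + B₂ = 1.95×10⁻⁵ T.

B ≈ 19.5 μT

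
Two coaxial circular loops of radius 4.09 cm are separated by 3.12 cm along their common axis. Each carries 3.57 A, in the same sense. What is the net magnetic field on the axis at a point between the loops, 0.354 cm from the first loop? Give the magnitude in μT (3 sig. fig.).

Each loop contributes B = μ₀IR²/[2(R²+z²)^(3/2)] on the axis, with z measured from that loop.
Loop 1 (z = 0.00354 m): B₁ = 5.42×10⁻⁵ T. Loop 2 (z = 0.02766 m): B₂ = 3.12×10⁻⁵ T.
The fields add: B = B₁ + B₂ = 8.54×10⁻⁵ T.

B ≈ 85.4 μT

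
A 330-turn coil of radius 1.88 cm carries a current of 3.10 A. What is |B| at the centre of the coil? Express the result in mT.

For an N-turn flat coil, B = Nμ₀I/(2R) with R = 0.0188 m.
B = 330 × 1.04×10⁻⁴ T = 3.42×10⁻² T.

B ≈ 34.2 mT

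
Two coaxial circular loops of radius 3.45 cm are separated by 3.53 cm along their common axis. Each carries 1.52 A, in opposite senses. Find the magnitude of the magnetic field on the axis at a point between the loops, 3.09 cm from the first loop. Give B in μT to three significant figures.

B ≈ 15.6 μT

Each loop contributes B = μ₀IR²/[2(R²+z²)^(3/2)] on the axis, with z measured from that loop.
Loop 1 (z = 0.0309 m): B₁ = 1.14×10⁻⁵ T. Loop 2 (z = 0.0044 m): B₂ = 2.70×10⁻⁵ T.
The fields oppose: B = |B₁ − B₂| = 1.56×10⁻⁵ T.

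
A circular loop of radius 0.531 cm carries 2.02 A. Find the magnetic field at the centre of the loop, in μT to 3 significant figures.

At the centre of a circular loop the Biot–Savart law gives B = μ₀I/(2R).
B = (4π×10⁻⁷ × 2.02) / (2 × 0.00531) = 2.39×10⁻⁴ T.

B ≈ 239 μT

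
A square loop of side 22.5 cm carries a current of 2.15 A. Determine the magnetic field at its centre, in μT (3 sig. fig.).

B ≈ 10.8 μT

Each side is a finite straight segment at perpendicular distance d = a/(2 tan(π/4)) = 0.1125 m from the centre, with end-angles ±π/4.
One side contributes B₁ = (μ₀I/4πd)·2 sin(π/4) = 2.70×10⁻⁶ T.
All 4 sides add in the same direction: B = 4 × 2.70×10⁻⁶ = 1.08×10⁻⁵ T.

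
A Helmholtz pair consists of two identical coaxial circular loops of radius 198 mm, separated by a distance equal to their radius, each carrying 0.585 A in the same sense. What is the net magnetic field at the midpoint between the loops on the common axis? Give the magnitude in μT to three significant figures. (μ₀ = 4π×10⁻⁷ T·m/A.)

Each loop contributes B = μ₀IR²/[2(R²+z²)^(3/2)] on the axis, with z measured from that loop.
Loop 1 (z = 0.099 m): B₁ = 1.33×10⁻⁶ T. Loop 2 (z = 0.099 m): B₂ = 1.33×10⁻⁶ T.
The fields add: B = B₁ + B₂ = 2.66×10⁻⁶ T.

B ≈ 2.66 μT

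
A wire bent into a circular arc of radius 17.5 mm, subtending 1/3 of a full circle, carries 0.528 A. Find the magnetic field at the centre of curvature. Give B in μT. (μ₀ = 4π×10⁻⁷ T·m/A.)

The Biot–Savart field of a circular arc at its centre is B = μ₀Iφ/(4πR), with φ = 2.094 rad.
B = (4π×10⁻⁷ × 0.528 × 2.094) / (4π × 0.0175) = 6.32×10⁻⁶ T.

B ≈ 6.32 μT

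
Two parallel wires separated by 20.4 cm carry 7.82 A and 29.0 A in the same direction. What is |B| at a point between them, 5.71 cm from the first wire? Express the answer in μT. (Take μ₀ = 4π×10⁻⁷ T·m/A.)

Each long wire gives B = μ₀I/(2πd). Distances are d₁ = 0.0571 m and d₂ = 0.1469 m.
B₁ = 2.74×10⁻⁵ T, B₂ = 3.95×10⁻⁵ T.
Between parallel currents the two contributions point in opposite directions, so they subtract. B = |B₁ − B₂| = |2.74×10⁻⁵ − 3.95×10⁻⁵| = 1.21×10⁻⁵ T.

B ≈ 12.1 μT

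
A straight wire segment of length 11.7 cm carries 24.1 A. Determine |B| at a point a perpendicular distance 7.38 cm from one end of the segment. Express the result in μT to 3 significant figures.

B ≈ 27.6 μT

For a finite straight segment, B = (μ₀I/4πd)(sinθ₁ + sinθ₂), where θ₁, θ₂ are the angles from the perpendicular to each end.
The perpendicular foot is at one end, so the two end-offsets along the wire are 0 and L = 0.117 m.
sinθ₁ = 0/√(0²+0.0738²) = 0.0000; sinθ₂ = 0.117/√(0.117²+0.0738²) = 0.8458.
B = (4π×10⁻⁷ × 24.1) / (4π × 0.0738) × (0.0000 + 0.8458) = 2.76×10⁻⁵ T.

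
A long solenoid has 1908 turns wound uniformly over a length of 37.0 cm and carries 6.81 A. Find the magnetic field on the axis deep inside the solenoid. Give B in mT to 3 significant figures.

B ≈ 44.1 mT

Inside a long solenoid, B = μ₀nI with n = 5157 turns/m.
B = 4π×10⁻⁷ × 5157 × 6.81 = 4.41×10⁻² T.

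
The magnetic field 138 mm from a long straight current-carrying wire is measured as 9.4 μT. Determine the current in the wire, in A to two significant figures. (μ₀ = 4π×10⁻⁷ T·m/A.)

I ≈ 6.5 A

For a long straight wire B = μ₀I/(2πd), so I = 2πdB/μ₀.
I = 2π × 0.138 × 9.40×10⁻⁶ / (4π×10⁻⁷) = 6.49 A.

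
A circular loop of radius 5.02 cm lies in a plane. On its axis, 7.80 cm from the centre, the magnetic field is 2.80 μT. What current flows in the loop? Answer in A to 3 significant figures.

I ≈ 1.41 A

On the axis of a loop, B = μ₀IR²/[2(R²+z²)^(3/2)], so I = 2B(R²+z²)^(3/2)/(μ₀R²).
R² + z² = 0.00252 + 0.006084 = 0.008604 m²; raised to 3/2 gives 7.98×10⁻⁴ m³.
I = 2 × 2.80×10⁻⁶ × 7.98×10⁻⁴ / (1.26×10⁻⁶ × 0.00252) = 1.41 A.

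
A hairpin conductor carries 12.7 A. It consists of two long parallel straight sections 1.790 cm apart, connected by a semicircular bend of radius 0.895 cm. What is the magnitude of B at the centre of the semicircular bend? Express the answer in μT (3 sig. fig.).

B ≈ 730 μT

The semicircular arc contributes B_arc = μ₀I·π/(4πR) = μ₀I/(4R) = 4.46×10⁻⁴ T.
Each semi-infinite lead is at perpendicular distance R = 0.00895 m from the centre, with the perpendicular foot at its near end, so it contributes μ₀I/(4πR); both point the same way, together 2.84×10⁻⁴ T.
Arc and leads all point the same direction: B = 4.46×10⁻⁴ + 2.84×10⁻⁴ = 7.30×10⁻⁴ T.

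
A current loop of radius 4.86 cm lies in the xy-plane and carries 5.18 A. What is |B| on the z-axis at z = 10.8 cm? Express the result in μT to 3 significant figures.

B ≈ 4.63 μT

On the axis of a circular loop, B = μ₀IR² / [2(R²+z²)^(3/2)].
R² + z² = (0.0486)² + (0.108)² = 0.01403 m², and (R²+z²)^(3/2) = 1.66×10⁻³ m³.
B = (4π×10⁻⁷ × 5.18 × 0.002362) / (2 × 1.66×10⁻³) = 4.63×10⁻⁶ T.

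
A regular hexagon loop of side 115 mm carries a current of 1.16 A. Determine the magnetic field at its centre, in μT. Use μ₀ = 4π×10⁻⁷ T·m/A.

B ≈ 6.99 μT

Each side is a finite straight segment at perpendicular distance d = a/(2 tan(π/6)) = 0.09959 m from the centre, with end-angles ±π/6.
One side contributes B₁ = (μ₀I/4πd)·2 sin(π/6) = 1.16×10⁻⁶ T.
All 6 sides add in the same direction: B = 6 × 1.16×10⁻⁶ = 6.99×10⁻⁶ T.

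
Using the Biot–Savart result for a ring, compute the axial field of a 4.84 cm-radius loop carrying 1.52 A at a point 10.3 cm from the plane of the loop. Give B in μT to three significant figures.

On the axis of a circular loop, B = μ₀IR² / [2(R²+z²)^(3/2)].
R² + z² = (0.0484)² + (0.103)² = 0.01295 m², and (R²+z²)^(3/2) = 1.47×10⁻³ m³.
B = (4π×10⁻⁷ × 1.52 × 0.002343) / (2 × 1.47×10⁻³) = 1.52×10⁻⁶ T.

B ≈ 1.52 μT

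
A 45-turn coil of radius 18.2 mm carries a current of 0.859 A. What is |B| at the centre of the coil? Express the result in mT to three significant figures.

B ≈ 1.33 mT

For an N-turn flat coil, B = Nμ₀I/(2R) with R = 0.0182 m.
B = 45 × 2.97×10⁻⁵ T = 1.33×10⁻³ T.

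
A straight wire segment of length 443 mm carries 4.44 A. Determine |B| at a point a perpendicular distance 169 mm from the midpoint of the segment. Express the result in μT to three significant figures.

For a finite straight segment, B = (μ₀I/4πd)(sinθ₁ + sinθ₂), where θ₁, θ₂ are the angles from the perpendicular to each end.
The perpendicular from the point meets the wire at its midpoint, so each end is L/2 = 0.2215 m away along the wire.
sinθ₁ = 0.2215/√(0.2215²+0.169²) = 0.7950; sinθ₂ = 0.2215/√(0.2215²+0.169²) = 0.7950.
B = (4π×10⁻⁷ × 4.44) / (4π × 0.169) × (0.7950 + 0.7950) = 4.18×10⁻⁶ T.

B ≈ 4.18 μT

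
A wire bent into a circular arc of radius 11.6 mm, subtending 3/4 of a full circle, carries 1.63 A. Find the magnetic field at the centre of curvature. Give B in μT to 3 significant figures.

B ≈ 66.2 μT

The Biot–Savart field of a circular arc at its centre is B = μ₀Iφ/(4πR), with φ = 4.712 rad.
B = (4π×10⁻⁷ × 1.63 × 4.712) / (4π × 0.0116) = 6.62×10⁻⁵ T.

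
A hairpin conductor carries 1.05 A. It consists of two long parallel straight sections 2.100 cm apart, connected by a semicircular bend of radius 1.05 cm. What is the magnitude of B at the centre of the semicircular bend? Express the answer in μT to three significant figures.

B ≈ 51.4 μT

The semicircular arc contributes B_arc = μ₀I·π/(4πR) = μ₀I/(4R) = 3.14×10⁻⁵ T.
Each semi-infinite lead is at perpendicular distance R = 0.0105 m from the centre, with the perpendicular foot at its near end, so it contributes μ₀I/(4πR); both point the same way, together 2.00×10⁻⁵ T.
Arc and leads all point the same direction: B = 3.14×10⁻⁵ + 2.00×10⁻⁵ = 5.14×10⁻⁵ T.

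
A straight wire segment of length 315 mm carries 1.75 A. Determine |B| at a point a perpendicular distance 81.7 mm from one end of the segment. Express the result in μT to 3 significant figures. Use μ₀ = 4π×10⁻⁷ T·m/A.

For a finite straight segment, B = (μ₀I/4πd)(sinθ₁ + sinθ₂), where θ₁, θ₂ are the angles from the perpendicular to each end.
The perpendicular foot is at one end, so the two end-offsets along the wire are 0 and L = 0.315 m.
sinθ₁ = 0/√(0²+0.0817²) = 0.0000; sinθ₂ = 0.315/√(0.315²+0.0817²) = 0.9680.
B = (4π×10⁻⁷ × 1.75) / (4π × 0.0817) × (0.0000 + 0.9680) = 2.07×10⁻⁶ T.

B ≈ 2.07 μT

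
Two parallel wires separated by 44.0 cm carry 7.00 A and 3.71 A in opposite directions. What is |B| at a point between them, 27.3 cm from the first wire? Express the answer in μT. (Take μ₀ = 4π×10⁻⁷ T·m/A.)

Each long wire gives B = μ₀I/(2πd). Distances are d₁ = 0.273 m and d₂ = 0.167 m.
B₁ = 5.13×10⁻⁶ T, B₂ = 4.44×10⁻⁶ T.
Between antiparallel currents both contributions point the same way, so they add. B = B₁ + B₂ = 5.13×10⁻⁶ + 4.44×10⁻⁶ = 9.57×10⁻⁶ T.

B ≈ 9.57 μT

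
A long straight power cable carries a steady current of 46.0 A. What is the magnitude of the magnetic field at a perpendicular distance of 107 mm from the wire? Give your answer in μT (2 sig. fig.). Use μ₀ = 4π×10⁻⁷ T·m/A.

For an infinitely long straight wire, B = μ₀I/(2πd).
B = (4π×10⁻⁷ × 46.0) / (2π × 0.107) = 8.60×10⁻⁵ T.

B ≈ 86 μT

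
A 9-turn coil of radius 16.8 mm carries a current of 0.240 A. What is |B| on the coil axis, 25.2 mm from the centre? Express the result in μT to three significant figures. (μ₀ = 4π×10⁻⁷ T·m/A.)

B ≈ 13.8 μT

For an N-turn flat coil, B = Nμ₀IR²/[2(R²+z²)^(3/2)] with R = 0.0168 m, z = 0.0252 m.
B = 9 × 1.53×10⁻⁶ T = 1.38×10⁻⁵ T.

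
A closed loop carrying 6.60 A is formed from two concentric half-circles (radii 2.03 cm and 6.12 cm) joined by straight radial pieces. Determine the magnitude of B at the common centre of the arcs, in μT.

The radial connectors point toward the centre, so dl × r̂ = 0 and they contribute nothing.
Each semicircle gives μ₀I/(4R): inner arc 1.02×10⁻⁴ T, outer arc 3.39×10⁻⁵ T.
The two arcs carry current in opposite angular senses, so their fields oppose: B = |1.02×10⁻⁴ − 3.39×10⁻⁵| = 6.83×10⁻⁵ T.

B ≈ 68.3 μT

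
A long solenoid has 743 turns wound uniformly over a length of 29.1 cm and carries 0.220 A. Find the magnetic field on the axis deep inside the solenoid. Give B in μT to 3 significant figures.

Inside a long solenoid, B = μ₀nI with n = 2553 turns/m.
B = 4π×10⁻⁷ × 2553 × 0.220 = 7.06×10⁻⁴ T.

B ≈ 706 μT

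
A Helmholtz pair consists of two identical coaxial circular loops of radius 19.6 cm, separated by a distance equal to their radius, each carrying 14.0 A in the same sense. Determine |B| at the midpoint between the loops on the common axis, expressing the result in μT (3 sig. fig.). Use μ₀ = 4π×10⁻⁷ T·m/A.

Each loop contributes B = μ₀IR²/[2(R²+z²)^(3/2)] on the axis, with z measured from that loop.
Loop 1 (z = 0.098 m): B₁ = 3.21×10⁻⁵ T. Loop 2 (z = 0.098 m): B₂ = 3.21×10⁻⁵ T.
The fields add: B = B₁ + B₂ = 6.42×10⁻⁵ T.

B ≈ 64.2 μT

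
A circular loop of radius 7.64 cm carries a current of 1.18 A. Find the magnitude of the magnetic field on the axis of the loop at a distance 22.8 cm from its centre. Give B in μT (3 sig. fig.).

On the axis of a circular loop, B = μ₀IR² / [2(R²+z²)^(3/2)].
R² + z² = (0.0764)² + (0.228)² = 0.05782 m², and (R²+z²)^(3/2) = 1.39×10⁻² m³.
B = (4π×10⁻⁷ × 1.18 × 0.005837) / (2 × 1.39×10⁻²) = 3.11×10⁻⁷ T.

B ≈ 0.311 μT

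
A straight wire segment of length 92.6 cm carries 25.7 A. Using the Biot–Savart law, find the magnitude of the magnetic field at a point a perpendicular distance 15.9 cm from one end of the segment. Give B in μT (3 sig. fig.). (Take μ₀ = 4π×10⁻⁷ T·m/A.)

B ≈ 15.9 μT

For a finite straight segment, B = (μ₀I/4πd)(sinθ₁ + sinθ₂), where θ₁, θ₂ are the angles from the perpendicular to each end.
The perpendicular foot is at one end, so the two end-offsets along the wire are 0 and L = 0.926 m.
sinθ₁ = 0/√(0²+0.159²) = 0.0000; sinθ₂ = 0.926/√(0.926²+0.159²) = 0.9856.
B = (4π×10⁻⁷ × 25.7) / (4π × 0.159) × (0.0000 + 0.9856) = 1.59×10⁻⁵ T.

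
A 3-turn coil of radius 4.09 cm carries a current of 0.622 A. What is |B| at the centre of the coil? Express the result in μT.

For an N-turn flat coil, B = Nμ₀I/(2R) with R = 0.0409 m.
B = 3 × 9.56×10⁻⁶ T = 2.87×10⁻⁵ T.

B ≈ 28.7 μT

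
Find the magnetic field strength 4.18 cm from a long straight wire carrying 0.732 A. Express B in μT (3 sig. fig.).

For an infinitely long straight wire, B = μ₀I/(2πd).
B = (4π×10⁻⁷ × 0.732) / (2π × 0.0418) = 3.50×10⁻⁶ T.

B ≈ 3.50 μT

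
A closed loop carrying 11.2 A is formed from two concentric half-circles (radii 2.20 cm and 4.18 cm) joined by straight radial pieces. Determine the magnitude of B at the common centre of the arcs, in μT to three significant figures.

B ≈ 75.8 μT

The radial connectors point toward the centre, so dl × r̂ = 0 and they contribute nothing.
Each semicircle gives μ₀I/(4R): inner arc 1.60×10⁻⁴ T, outer arc 8.42×10⁻⁵ T.
The two arcs carry current in opposite angular senses, so their fields oppose: B = |1.60×10⁻⁴ − 8.42×10⁻⁵| = 7.58×10⁻⁵ T.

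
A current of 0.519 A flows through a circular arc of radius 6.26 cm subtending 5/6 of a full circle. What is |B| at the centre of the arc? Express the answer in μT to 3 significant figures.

B ≈ 4.34 μT

The Biot–Savart field of a circular arc at its centre is B = μ₀Iφ/(4πR), with φ = 5.236 rad.
B = (4π×10⁻⁷ × 0.519 × 5.236) / (4π × 0.0626) = 4.34×10⁻⁶ T.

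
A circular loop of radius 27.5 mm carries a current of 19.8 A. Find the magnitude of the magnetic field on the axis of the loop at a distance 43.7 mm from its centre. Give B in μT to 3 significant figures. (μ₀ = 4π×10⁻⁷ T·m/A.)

B ≈ 68.3 μT

On the axis of a circular loop, B = μ₀IR² / [2(R²+z²)^(3/2)].
R² + z² = (0.0275)² + (0.0437)² = 0.002666 m², and (R²+z²)^(3/2) = 1.38×10⁻⁴ m³.
B = (4π×10⁻⁷ × 19.8 × 0.0007562) / (2 × 1.38×10⁻⁴) = 6.83×10⁻⁵ T.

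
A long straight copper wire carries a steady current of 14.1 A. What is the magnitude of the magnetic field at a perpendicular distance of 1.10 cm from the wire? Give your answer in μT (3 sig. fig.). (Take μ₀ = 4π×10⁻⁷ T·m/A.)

B ≈ 256 μT

For an infinitely long straight wire, B = μ₀I/(2πd).
B = (4π×10⁻⁷ × 14.1) / (2π × 0.011) = 2.56×10⁻⁴ T.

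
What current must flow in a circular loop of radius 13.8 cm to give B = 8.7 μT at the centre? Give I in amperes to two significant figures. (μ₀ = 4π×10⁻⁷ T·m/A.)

At the centre of a circular loop B = μ₀I/(2R), so I = 2RB/μ₀.
With R = 0.138 m, I = 2 × 0.138 × 8.70×10⁻⁶ / (4π×10⁻⁷) = 1.91 A.

I ≈ 1.9 A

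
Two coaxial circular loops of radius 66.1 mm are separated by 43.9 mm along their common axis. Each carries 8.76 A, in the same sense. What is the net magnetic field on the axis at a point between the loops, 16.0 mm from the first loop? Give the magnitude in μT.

Each loop contributes B = μ₀IR²/[2(R²+z²)^(3/2)] on the axis, with z measured from that loop.
Loop 1 (z = 0.016 m): B₁ = 7.65×10⁻⁵ T. Loop 2 (z = 0.0279 m): B₂ = 6.51×10⁻⁵ T.
The fields add: B = B₁ + B₂ = 1.42×10⁻⁴ T.

B ≈ 142 μT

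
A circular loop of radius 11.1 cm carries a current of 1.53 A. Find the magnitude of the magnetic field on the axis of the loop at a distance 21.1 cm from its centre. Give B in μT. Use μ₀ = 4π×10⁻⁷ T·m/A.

B ≈ 0.874 μT

On the axis of a circular loop, B = μ₀IR² / [2(R²+z²)^(3/2)].
R² + z² = (0.111)² + (0.211)² = 0.05684 m², and (R²+z²)^(3/2) = 1.36×10⁻² m³.
B = (4π×10⁻⁷ × 1.53 × 0.01232) / (2 × 1.36×10⁻²) = 8.74×10⁻⁷ T.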